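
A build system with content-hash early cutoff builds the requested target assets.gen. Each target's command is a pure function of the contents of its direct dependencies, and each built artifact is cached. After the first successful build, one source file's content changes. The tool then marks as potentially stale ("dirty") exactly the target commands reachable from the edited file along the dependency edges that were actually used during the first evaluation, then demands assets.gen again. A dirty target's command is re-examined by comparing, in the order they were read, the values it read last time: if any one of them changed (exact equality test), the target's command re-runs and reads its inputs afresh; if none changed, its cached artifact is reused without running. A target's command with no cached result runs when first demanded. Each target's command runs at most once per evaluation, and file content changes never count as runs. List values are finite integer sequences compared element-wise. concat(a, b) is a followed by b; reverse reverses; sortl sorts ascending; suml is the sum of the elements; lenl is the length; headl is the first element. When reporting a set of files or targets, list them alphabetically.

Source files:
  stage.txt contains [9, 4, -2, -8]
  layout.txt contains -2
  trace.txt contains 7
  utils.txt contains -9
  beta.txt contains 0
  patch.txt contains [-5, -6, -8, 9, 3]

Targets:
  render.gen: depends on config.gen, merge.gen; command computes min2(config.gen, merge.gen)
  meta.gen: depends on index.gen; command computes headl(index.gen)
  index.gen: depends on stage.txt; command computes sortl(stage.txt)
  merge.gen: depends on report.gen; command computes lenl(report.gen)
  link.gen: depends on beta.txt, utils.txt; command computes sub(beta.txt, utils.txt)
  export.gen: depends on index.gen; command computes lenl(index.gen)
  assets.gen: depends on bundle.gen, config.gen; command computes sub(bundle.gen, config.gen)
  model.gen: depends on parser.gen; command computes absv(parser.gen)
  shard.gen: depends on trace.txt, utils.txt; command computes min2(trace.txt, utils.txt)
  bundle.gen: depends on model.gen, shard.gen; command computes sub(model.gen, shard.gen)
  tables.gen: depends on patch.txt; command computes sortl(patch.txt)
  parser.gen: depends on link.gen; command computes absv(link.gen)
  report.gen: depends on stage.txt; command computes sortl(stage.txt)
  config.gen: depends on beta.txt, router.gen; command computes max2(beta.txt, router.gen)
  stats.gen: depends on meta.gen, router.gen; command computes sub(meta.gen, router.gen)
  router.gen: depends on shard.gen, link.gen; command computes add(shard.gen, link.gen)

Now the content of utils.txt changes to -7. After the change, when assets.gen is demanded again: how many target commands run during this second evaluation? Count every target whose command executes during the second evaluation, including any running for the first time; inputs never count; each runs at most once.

Target commands that run: assets.gen, bundle.gen, link.gen, model.gen, parser.gen, router.gen, shard.gen — 7 in total.
Key observation: the cutoff stops propagation at config.gen — its inputs' values are unchanged, so it reuses its cache.

First evaluation (everything demanded from the output):
  link.gen = sub(0, -9) = 9
  parser.gen = absv(9) = 9
  model.gen = absv(9) = 9
  shard.gen = min2(7, -9) = -9
  bundle.gen = sub(9, -9) = 18
  router.gen = add(-9, 9) = 0
  config.gen = max2(0, 0) = 0
  assets.gen = sub(18, 0) = 18

Propagation after the edit:
  link.gen: runs — utils.txt -9->-7; result 7.
  parser.gen: runs — link.gen 9->7; result 7.
  model.gen: runs — parser.gen 9->7; result 7.
  shard.gen: runs — utils.txt -9->-7; result -7.
  bundle.gen: runs — model.gen 9->7; shard.gen -9->-7; result 14.
  router.gen: runs — shard.gen -9->-7; link.gen 9->7; result 0 (same value as before).
  config.gen: checked — values it read are unchanged (beta.txt unchanged, router.gen unchanged); reused cached 0 without running.
  assets.gen: runs — bundle.gen 18->14; result 14.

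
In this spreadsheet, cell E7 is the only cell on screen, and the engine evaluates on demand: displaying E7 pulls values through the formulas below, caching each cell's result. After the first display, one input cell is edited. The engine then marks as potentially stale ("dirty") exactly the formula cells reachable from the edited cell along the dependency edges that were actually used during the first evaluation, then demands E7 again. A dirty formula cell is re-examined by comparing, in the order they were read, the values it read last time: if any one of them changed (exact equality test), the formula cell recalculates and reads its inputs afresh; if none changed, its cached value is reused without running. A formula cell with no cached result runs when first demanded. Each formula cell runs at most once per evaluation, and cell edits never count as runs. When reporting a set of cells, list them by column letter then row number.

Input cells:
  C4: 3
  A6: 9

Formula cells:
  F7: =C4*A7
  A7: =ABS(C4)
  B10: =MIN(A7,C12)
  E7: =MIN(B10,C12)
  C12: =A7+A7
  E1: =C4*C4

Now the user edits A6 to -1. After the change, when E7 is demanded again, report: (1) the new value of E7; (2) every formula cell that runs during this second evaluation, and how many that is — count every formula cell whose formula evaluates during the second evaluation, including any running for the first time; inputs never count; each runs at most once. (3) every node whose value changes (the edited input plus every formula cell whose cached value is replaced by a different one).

Initial pass — values computed on the first demand:
  A7 = ABS(3) = 3
  C12 = 3 + 3 = 6
  B10 = MIN(3, 6) = 3
  E7 = MIN(3, 6) = 3

Second demand — change propagation:
  no demanded computation ever read A6, so the edit dirties nothing and nothing runs.

The important point: nothing the output needs ever reads A6, so the edit is invisible to it.

E7 now evaluates to 3.
Run set: none (0 run).
Changed values: A6.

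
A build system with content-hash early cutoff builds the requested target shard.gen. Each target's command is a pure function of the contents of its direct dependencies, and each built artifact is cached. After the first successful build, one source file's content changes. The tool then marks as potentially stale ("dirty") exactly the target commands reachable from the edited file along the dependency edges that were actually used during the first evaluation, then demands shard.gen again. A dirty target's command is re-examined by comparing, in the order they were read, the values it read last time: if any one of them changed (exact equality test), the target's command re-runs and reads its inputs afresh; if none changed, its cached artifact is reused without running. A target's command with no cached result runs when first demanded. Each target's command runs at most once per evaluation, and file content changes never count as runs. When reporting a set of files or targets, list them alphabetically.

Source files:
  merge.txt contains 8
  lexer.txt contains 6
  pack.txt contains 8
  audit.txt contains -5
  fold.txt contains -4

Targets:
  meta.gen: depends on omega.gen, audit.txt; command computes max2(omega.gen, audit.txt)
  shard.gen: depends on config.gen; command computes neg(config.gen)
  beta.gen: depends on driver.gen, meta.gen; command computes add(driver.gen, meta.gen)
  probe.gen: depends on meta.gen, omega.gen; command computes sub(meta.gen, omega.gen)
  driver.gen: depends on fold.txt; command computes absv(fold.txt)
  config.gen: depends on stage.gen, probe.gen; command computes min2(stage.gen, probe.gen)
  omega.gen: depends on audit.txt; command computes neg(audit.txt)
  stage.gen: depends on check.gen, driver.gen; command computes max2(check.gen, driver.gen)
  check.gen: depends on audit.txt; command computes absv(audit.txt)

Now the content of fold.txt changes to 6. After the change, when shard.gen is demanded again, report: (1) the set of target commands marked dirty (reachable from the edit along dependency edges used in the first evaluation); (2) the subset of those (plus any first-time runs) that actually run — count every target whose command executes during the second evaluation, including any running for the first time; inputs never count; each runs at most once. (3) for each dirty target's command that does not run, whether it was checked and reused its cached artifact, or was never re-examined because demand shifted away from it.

First evaluation (everything demanded from the output):
  check.gen = absv(-5) = 5
  driver.gen = absv(-4) = 4
  omega.gen = neg(-5) = 5
  meta.gen = max2(5, -5) = 5
  probe.gen = sub(5, 5) = 0
  stage.gen = max2(5, 4) = 5
  config.gen = min2(5, 0) = 0
  shard.gen = neg(0) = 0

Propagation after the edit:
  driver.gen: runs — fold.txt -4->6; result 6.
  stage.gen: runs — driver.gen 4->6; result 6.
  config.gen: runs — stage.gen 5->6; result 0 (same value as before).
  shard.gen: checked — values it read are unchanged (config.gen unchanged); reused cached 0 without running.

Key observation: the change is absorbed at config.gen — it re-runs but produces the same value, and the output's value is unchanged.

Marked dirty: config.gen, driver.gen, shard.gen, stage.gen.
Target commands that run: config.gen, driver.gen, stage.gen — 3 in total.
Checked but reused from cache: shard.gen.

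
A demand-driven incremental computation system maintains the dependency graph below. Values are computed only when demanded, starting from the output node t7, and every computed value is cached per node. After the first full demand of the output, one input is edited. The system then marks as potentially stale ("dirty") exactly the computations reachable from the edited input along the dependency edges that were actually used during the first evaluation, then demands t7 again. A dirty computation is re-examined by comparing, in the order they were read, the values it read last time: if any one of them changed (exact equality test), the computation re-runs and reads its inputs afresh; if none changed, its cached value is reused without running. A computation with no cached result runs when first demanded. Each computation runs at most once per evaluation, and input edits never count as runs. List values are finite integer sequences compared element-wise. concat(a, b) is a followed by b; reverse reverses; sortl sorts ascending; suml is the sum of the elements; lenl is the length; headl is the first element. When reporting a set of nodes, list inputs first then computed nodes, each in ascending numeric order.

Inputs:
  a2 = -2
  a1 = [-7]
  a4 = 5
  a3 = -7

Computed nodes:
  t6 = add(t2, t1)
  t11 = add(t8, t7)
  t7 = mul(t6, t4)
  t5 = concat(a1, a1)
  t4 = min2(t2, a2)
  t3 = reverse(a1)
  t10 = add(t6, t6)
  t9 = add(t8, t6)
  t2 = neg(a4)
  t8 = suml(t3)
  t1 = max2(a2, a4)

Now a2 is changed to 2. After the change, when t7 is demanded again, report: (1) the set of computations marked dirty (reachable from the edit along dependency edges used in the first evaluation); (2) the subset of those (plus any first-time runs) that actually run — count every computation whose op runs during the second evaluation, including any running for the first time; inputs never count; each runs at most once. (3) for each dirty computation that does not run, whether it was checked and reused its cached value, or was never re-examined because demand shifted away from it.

First evaluation (everything demanded from the output):
  t1 = max2(-2, 5) = 5
  t2 = neg(5) = -5
  t4 = min2(-5, -2) = -5
  t6 = add(-5, 5) = 0
  t7 = mul(0, -5) = 0

Propagation after the edit:
  t1: runs — a2 -2->2; result 5 (same value as before).
  t4: runs — a2 -2->2; result -5 (same value as before).
  t6: checked — values it read are unchanged (t2 unchanged, t1 unchanged); reused cached 0 without running.
  t7: checked — values it read are unchanged (t6 unchanged, t4 unchanged); reused cached 0 without running.

Key observation: the cutoff stops propagation at t6 — its inputs' values are unchanged, so it reuses its cache.

Marked dirty: t1, t4, t6, t7.
Computations that run: t1, t4 — 2 in total.
Checked but reused from cache: t6, t7.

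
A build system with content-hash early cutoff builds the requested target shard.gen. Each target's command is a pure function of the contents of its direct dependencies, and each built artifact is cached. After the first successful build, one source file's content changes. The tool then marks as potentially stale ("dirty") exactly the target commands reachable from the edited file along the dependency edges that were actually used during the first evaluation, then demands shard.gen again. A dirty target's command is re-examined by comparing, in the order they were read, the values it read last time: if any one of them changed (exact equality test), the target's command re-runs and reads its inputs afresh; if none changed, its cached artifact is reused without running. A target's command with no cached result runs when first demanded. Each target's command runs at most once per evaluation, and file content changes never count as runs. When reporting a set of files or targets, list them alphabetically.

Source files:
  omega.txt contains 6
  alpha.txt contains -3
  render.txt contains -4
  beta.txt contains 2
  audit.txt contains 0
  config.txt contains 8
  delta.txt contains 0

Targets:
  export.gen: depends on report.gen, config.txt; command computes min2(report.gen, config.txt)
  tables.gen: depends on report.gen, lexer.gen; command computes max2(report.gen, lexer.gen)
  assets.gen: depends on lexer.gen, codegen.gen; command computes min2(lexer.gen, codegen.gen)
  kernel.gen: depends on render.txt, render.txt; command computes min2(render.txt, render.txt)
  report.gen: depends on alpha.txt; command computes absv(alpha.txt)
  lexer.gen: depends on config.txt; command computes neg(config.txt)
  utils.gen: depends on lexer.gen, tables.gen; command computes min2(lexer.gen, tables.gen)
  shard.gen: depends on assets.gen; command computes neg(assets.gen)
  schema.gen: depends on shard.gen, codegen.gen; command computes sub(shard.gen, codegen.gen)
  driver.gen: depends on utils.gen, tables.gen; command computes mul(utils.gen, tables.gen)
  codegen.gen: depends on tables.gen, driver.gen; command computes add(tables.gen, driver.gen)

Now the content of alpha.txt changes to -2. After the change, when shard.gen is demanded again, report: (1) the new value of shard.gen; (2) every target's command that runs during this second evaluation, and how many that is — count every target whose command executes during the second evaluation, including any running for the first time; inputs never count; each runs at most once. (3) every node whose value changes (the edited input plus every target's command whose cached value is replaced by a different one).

New value of shard.gen: 14.
Target commands that run: assets.gen, codegen.gen, driver.gen, report.gen, shard.gen, tables.gen, utils.gen — 7 in total.
Values that change: alpha.txt, assets.gen, codegen.gen, driver.gen, report.gen, shard.gen, tables.gen.

First evaluation (everything demanded from the output):
  lexer.gen = neg(8) = -8
  report.gen = absv(-3) = 3
  tables.gen = max2(3, -8) = 3
  utils.gen = min2(-8, 3) = -8
  driver.gen = mul(-8, 3) = -24
  codegen.gen = add(3, -24) = -21
  assets.gen = min2(-8, -21) = -21
  shard.gen = neg(-21) = 21

Propagation after the edit:
  report.gen: runs — alpha.txt -3->-2; result 2.
  tables.gen: runs — report.gen 3->2; result 2.
  utils.gen: runs — tables.gen 3->2; result -8 (same value as before).
  driver.gen: runs — tables.gen 3->2; result -16.
  codegen.gen: runs — tables.gen 3->2; driver.gen -24->-16; result -14.
  assets.gen: runs — codegen.gen -21->-14; result -14.
  shard.gen: runs — assets.gen -21->-14; result 14.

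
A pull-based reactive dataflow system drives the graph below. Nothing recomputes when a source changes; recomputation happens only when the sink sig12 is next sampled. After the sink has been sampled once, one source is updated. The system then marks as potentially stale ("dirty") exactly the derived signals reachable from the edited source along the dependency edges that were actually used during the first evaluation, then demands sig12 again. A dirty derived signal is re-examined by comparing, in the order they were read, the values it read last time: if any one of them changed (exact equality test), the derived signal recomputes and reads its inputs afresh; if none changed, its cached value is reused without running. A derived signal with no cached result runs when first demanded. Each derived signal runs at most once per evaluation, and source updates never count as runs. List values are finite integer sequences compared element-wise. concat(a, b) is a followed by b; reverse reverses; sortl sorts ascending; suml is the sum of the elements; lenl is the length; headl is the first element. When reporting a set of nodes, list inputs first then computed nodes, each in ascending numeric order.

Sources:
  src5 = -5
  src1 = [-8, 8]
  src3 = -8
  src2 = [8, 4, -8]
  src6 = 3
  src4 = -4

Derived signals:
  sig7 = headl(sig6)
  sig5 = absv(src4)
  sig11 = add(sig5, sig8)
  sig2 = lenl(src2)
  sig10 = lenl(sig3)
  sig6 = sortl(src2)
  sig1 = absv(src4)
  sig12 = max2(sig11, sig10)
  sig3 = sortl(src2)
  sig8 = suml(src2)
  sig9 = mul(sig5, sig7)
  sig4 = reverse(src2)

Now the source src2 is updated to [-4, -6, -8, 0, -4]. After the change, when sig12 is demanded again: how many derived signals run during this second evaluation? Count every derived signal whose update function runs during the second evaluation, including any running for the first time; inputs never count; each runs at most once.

Derived signals that run: sig3, sig8, sig10, sig11, sig12 — 5 in total.

First evaluation (everything demanded from the output):
  sig3 = sortl([8, 4, -8]) = [-8, 4, 8]
  sig5 = absv(-4) = 4
  sig8 = suml([8, 4, -8]) = 4
  sig10 = lenl([-8, 4, 8]) = 3
  sig11 = add(4, 4) = 8
  sig12 = max2(8, 3) = 8

Propagation after the edit:
  sig3: runs — src2 [8, 4, -8]->[-4, -6, -8, 0, -4]; result [-8, -6, -4, -4, 0].
  sig8: runs — src2 [8, 4, -8]->[-4, -6, -8, 0, -4]; result -22.
  sig10: runs — sig3 [-8, 4, 8]->[-8, -6, -4, -4, 0]; result 5.
  sig11: runs — sig8 4->-22; result -18.
  sig12: runs — sig11 8->-18; sig10 3->5; result 5.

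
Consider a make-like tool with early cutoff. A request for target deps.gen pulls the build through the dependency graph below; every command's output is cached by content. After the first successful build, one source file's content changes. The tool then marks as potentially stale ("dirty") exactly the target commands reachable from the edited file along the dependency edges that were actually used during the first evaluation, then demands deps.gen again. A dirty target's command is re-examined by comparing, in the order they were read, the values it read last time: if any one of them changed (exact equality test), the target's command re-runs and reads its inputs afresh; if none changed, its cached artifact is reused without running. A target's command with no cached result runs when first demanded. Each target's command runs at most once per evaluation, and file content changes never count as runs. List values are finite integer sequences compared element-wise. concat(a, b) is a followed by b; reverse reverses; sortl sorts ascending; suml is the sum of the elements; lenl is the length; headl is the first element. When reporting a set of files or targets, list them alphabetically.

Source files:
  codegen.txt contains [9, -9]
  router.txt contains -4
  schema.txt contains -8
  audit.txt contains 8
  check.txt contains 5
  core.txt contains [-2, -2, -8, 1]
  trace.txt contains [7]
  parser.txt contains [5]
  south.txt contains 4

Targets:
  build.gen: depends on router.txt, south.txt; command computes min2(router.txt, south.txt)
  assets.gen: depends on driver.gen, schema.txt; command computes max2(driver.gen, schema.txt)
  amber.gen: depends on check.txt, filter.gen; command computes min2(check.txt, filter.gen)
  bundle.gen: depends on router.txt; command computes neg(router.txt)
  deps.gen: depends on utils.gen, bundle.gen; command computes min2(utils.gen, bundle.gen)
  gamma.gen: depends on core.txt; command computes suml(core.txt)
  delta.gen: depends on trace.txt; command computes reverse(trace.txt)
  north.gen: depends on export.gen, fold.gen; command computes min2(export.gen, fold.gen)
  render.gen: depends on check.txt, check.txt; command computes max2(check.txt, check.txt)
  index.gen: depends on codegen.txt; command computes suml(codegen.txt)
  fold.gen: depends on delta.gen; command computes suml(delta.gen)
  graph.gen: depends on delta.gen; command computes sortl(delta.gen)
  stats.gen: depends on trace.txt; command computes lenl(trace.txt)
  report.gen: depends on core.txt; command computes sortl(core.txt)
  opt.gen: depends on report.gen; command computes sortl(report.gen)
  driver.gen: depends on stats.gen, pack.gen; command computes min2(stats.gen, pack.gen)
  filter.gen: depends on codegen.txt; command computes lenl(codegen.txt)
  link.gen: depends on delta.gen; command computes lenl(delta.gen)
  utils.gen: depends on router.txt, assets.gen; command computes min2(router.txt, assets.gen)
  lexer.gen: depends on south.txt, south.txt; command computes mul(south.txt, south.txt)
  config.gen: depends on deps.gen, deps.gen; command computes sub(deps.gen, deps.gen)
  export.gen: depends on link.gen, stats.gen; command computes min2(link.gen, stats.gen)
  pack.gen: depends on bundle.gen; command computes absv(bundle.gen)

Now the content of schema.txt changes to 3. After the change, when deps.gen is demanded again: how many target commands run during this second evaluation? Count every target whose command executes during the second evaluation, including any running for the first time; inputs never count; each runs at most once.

First demand of the output computes:
  bundle.gen = neg(-4) = 4
  pack.gen = absv(4) = 4
  stats.gen = lenl([7]) = 1
  driver.gen = min2(1, 4) = 1
  assets.gen = max2(1, -8) = 1
  utils.gen = min2(-4, 1) = -4
  deps.gen = min2(-4, 4) = -4

After the edit, cleaning proceeds:
  assets.gen: a read changed (schema.txt -8->3) — executes, giving 3.
  utils.gen: a read changed (assets.gen 1->3) — executes, giving -4 — identical to its old value.
  deps.gen: dirty, but its reads are unchanged (utils.gen unchanged, bundle.gen unchanged); cached -4 stands.

Note the absorption at utils.gen: it re-runs yet its value is the same, leaving the output's value untouched.

2 target commands run: assets.gen, utils.gen.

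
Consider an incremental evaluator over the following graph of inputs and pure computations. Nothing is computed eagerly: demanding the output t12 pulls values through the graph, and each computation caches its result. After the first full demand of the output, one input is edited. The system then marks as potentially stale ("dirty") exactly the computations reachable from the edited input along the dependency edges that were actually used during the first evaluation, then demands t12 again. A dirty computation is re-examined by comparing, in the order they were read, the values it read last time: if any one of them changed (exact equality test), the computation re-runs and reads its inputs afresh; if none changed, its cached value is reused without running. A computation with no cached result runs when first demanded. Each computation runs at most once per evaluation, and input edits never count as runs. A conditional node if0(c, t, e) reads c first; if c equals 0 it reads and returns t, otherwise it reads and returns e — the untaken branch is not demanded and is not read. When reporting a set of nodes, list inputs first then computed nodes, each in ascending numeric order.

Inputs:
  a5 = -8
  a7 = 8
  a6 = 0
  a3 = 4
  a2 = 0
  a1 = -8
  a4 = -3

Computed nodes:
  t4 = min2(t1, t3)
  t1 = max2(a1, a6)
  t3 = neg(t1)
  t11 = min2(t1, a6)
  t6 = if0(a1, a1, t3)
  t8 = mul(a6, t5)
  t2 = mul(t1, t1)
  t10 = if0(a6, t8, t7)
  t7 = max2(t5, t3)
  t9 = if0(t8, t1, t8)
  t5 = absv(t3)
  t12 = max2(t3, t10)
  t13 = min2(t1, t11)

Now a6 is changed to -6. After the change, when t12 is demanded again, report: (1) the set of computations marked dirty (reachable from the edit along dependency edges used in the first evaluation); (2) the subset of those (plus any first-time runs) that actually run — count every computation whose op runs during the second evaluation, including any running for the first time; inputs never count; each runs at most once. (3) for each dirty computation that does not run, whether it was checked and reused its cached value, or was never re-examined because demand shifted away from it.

Dirty set: t1, t3, t5, t8, t10, t12.
Run set: t1, t3, t5, t7, t10, t12 (6 run).
Left stale — demand moved off them: t8.
The important point: the flipped condition redirects demand; t8 is left stale, never re-checked.

Initial pass — values computed on the first demand:
  t1 = max2(-8, 0) = 0
  t3 = neg(0) = 0
  t5 = absv(0) = 0
  t8 = mul(0, 0) = 0
  t10 = if0(a6=0 -> then branch t8) = 0
  t12 = max2(0, 0) = 0

Second demand — change propagation:
  t1: re-runs because a6 0->-6; new result -6.
  t3: re-runs because t1 0->-6; new result 6.
  t5: re-runs because t3 0->6; new result 6.
  t7: newly demanded (no cache) — executes and yields 6.
  t8: dirty yet unreached — the second evaluation never asks for it.
  t10: re-runs because a6 0->-6; new result 6.
  t12: re-runs because t3 0->6; t10 0->6; new result 6.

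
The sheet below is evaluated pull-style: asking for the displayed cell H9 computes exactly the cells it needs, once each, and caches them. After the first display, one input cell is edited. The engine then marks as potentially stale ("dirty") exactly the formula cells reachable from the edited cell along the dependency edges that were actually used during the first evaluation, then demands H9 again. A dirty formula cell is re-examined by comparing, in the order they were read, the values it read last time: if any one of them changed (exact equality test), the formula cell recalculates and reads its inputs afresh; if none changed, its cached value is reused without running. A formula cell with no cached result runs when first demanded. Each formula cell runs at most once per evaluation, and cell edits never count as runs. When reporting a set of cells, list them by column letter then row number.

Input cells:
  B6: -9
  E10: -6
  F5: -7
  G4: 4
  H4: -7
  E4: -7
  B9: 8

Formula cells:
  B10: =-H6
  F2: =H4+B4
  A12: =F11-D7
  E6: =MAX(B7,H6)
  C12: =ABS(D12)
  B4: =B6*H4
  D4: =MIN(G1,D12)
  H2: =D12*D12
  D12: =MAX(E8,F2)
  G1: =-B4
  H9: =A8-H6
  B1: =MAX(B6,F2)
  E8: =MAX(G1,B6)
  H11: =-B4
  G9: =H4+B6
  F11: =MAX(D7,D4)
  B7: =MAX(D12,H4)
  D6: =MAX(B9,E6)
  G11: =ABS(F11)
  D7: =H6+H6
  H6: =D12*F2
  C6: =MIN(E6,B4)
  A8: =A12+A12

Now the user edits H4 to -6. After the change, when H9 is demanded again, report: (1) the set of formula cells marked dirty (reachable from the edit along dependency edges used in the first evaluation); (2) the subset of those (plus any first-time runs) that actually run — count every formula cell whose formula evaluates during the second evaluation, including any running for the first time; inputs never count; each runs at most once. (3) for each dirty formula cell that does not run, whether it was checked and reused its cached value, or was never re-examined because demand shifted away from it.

The edit dirties: A8, A12, B4, D4, D7, D12, E8, F2, F11, G1, H6, H9.
11 formula cells run: A12, B4, D4, D7, D12, E8, F2, F11, G1, H6, H9.
Cache hits after checking: A8.
Note where the cutoff bites: A8 is checked, finds nothing changed, and keeps its cache.

First demand of the output computes:
  B4 = -9 * -7 = 63
  F2 = -7 + 63 = 56
  G1 = -(63) = -63
  E8 = MAX(-63, -9) = -9
  D12 = MAX(-9, 56) = 56
  D4 = MIN(-63, 56) = -63
  H6 = 56 * 56 = 3136
  D7 = 3136 + 3136 = 6272
  F11 = MAX(6272, -63) = 6272
  A12 = 6272 - 6272 = 0
  A8 = 0 + 0 = 0
  H9 = 0 - 3136 = -3136

After the edit, cleaning proceeds:
  B4: a read changed (H4 -7->-6) — executes, giving 54.
  F2: a read changed (H4 -7->-6; B4 63->54) — executes, giving 48.
  G1: a read changed (B4 63->54) — executes, giving -54.
  E8: a read changed (G1 -63->-54) — executes, giving -9 — identical to its old value.
  D12: a read changed (F2 56->48) — executes, giving 48.
  D4: a read changed (G1 -63->-54; D12 56->48) — executes, giving -54.
  H6: a read changed (D12 56->48; F2 56->48) — executes, giving 2304.
  D7: a read changed (H6 3136->2304; H6 3136->2304) — executes, giving 4608.
  F11: a read changed (D7 6272->4608; D4 -63->-54) — executes, giving 4608.
  A12: a read changed (F11 6272->4608; D7 6272->4608) — executes, giving 0 — identical to its old value.
  A8: dirty, but its reads are unchanged (A12 unchanged, A12 unchanged); cached 0 stands.
  H9: a read changed (H6 3136->2304) — executes, giving -2304.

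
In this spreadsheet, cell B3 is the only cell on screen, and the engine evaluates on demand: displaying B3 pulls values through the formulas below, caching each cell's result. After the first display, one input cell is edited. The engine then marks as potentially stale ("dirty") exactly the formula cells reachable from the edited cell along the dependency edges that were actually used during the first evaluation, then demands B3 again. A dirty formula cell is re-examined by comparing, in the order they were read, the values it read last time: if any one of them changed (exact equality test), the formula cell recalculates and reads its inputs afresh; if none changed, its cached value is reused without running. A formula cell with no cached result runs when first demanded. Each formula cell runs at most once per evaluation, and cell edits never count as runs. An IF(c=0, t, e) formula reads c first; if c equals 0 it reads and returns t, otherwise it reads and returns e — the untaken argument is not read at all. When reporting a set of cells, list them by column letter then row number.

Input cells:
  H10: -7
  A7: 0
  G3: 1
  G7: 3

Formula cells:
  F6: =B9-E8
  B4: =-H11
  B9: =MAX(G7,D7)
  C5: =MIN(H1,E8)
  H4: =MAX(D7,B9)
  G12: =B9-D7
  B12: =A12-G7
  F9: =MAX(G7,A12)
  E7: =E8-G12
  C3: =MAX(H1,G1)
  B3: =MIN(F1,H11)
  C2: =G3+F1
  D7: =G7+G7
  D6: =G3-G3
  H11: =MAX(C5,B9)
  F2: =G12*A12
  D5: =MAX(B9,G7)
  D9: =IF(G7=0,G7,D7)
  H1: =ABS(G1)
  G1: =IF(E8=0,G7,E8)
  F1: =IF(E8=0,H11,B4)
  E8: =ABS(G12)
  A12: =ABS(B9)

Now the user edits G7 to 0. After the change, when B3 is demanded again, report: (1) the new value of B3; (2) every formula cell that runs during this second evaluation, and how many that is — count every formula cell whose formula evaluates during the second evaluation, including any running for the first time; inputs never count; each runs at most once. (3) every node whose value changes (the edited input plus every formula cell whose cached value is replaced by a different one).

Initial pass — values computed on the first demand:
  D7 = 3 + 3 = 6
  B9 = MAX(3, 6) = 6
  G12 = 6 - 6 = 0
  E8 = ABS(0) = 0
  G1 = IF(E8=0: E8=0 -> then branch G7) = 3
  H1 = ABS(3) = 3
  C5 = MIN(3, 0) = 0
  H11 = MAX(0, 6) = 6
  F1 = IF(E8=0: E8=0 -> then branch H11) = 6
  B3 = MIN(6, 6) = 6

Second demand — change propagation:
  D7: re-runs because G7 3->0; G7 3->0; new result 0.
  B9: re-runs because G7 3->0; D7 6->0; new result 0.
  G12: re-runs because B9 6->0; D7 6->0; new result 0 (unchanged).
  E8: re-examined; everything it read last time is the same (G12 unchanged) — cache 0 kept, no run.
  G1: re-runs because G7 3->0; new result 0.
  H1: re-runs because G1 3->0; new result 0.
  C5: re-runs because H1 3->0; new result 0 (unchanged).
  H11: re-runs because B9 6->0; new result 0.
  F1: re-runs because H11 6->0; new result 0.
  B3: re-runs because F1 6->0; H11 6->0; new result 0.

The important point: at E8 every value read last time is unchanged, so the dirty flag clears without a run.

B3 now evaluates to 0.
Run set: B3, B9, C5, D7, F1, G1, G12, H1, H11 (9 run).
Changed values: B3, B9, D7, F1, G1, G7, H1, H11.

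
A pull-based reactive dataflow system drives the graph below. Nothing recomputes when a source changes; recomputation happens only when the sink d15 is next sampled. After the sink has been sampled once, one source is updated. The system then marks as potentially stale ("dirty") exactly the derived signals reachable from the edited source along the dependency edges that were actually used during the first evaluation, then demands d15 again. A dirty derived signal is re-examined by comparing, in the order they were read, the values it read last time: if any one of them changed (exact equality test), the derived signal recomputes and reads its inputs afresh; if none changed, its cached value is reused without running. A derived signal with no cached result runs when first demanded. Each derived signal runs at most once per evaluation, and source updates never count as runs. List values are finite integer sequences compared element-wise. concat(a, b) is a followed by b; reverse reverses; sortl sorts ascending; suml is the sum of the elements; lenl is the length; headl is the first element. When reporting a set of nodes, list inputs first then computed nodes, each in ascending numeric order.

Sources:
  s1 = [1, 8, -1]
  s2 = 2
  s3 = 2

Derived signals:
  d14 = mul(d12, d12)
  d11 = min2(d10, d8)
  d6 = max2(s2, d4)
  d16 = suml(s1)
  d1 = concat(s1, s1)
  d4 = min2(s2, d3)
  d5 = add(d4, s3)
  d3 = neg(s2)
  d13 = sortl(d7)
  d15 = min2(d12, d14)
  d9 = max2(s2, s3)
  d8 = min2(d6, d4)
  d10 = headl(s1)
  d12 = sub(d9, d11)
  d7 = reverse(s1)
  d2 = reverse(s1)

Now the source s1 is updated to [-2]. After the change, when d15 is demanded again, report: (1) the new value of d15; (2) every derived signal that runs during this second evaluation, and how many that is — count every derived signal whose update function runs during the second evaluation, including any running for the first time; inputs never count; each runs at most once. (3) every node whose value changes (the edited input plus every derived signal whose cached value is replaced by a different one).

First evaluation (everything demanded from the output):
  d3 = neg(2) = -2
  d4 = min2(2, -2) = -2
  d6 = max2(2, -2) = 2
  d8 = min2(2, -2) = -2
  d9 = max2(2, 2) = 2
  d10 = headl([1, 8, -1]) = 1
  d11 = min2(1, -2) = -2
  d12 = sub(2, -2) = 4
  d14 = mul(4, 4) = 16
  d15 = min2(4, 16) = 4

Propagation after the edit:
  d10: runs — s1 [1, 8, -1]->[-2]; result -2.
  d11: runs — d10 1->-2; result -2 (same value as before).
  d12: checked — values it read are unchanged (d9 unchanged, d11 unchanged); reused cached 4 without running.
  d14: checked — values it read are unchanged (d12 unchanged, d12 unchanged); reused cached 16 without running.
  d15: checked — values it read are unchanged (d12 unchanged, d14 unchanged); reused cached 4 without running.

Key observation: the change is absorbed at d11 — it re-runs but produces the same value, and the output's value is unchanged.

New value of d15: 4.
Derived signals that run: d10, d11 — 2 in total.
Values that change: s1, d10.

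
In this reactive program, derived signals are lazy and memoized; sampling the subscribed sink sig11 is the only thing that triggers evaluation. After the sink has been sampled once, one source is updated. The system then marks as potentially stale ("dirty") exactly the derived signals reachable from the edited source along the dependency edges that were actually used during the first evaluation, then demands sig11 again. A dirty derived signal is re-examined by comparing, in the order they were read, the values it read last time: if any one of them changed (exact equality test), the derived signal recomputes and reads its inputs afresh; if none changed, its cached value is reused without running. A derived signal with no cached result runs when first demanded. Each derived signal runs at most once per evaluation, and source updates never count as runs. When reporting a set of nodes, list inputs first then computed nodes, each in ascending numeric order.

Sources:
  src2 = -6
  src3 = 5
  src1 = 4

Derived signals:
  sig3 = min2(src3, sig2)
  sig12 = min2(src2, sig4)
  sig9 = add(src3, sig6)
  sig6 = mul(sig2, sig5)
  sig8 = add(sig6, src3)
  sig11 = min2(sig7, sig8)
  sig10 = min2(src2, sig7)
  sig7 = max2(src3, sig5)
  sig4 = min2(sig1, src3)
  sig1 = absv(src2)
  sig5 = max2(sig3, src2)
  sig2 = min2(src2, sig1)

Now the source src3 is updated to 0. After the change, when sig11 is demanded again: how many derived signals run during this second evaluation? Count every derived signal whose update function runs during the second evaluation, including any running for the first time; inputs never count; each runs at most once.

4 derived signals run: sig3, sig7, sig8, sig11.
Note where the cutoff bites: sig5 is checked, finds nothing changed, and keeps its cache.

First demand of the output computes:
  sig1 = absv(-6) = 6
  sig2 = min2(-6, 6) = -6
  sig3 = min2(5, -6) = -6
  sig5 = max2(-6, -6) = -6
  sig6 = mul(-6, -6) = 36
  sig7 = max2(5, -6) = 5
  sig8 = add(36, 5) = 41
  sig11 = min2(5, 41) = 5

After the edit, cleaning proceeds:
  sig3: a read changed (src3 5->0) — executes, giving -6 — identical to its old value.
  sig5: dirty, but its reads are unchanged (sig3 unchanged, src2 unchanged); cached -6 stands.
  sig6: dirty, but its reads are unchanged (sig2 unchanged, sig5 unchanged); cached 36 stands.
  sig7: a read changed (src3 5->0) — executes, giving 0.
  sig8: a read changed (src3 5->0) — executes, giving 36.
  sig11: a read changed (sig7 5->0; sig8 41->36) — executes, giving 0.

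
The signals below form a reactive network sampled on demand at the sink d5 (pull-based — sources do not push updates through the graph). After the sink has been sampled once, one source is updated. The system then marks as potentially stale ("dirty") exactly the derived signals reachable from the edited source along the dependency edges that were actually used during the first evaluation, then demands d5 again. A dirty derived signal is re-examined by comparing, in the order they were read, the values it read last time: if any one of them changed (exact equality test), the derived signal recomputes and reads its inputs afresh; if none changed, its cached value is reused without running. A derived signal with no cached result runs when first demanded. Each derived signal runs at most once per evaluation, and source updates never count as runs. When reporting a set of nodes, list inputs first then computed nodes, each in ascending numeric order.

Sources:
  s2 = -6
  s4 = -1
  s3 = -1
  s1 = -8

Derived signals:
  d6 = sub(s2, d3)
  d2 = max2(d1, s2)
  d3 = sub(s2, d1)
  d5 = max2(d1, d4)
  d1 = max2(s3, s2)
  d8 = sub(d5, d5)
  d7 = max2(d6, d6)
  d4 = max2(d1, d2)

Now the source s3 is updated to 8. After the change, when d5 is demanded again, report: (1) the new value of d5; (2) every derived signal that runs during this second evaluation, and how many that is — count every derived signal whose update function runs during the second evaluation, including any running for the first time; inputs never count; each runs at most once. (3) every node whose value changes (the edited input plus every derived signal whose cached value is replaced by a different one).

Initial pass — values computed on the first demand:
  d1 = max2(-1, -6) = -1
  d2 = max2(-1, -6) = -1
  d4 = max2(-1, -1) = -1
  d5 = max2(-1, -1) = -1

Second demand — change propagation:
  d1: re-runs because s3 -1->8; new result 8.
  d2: re-runs because d1 -1->8; new result 8.
  d4: re-runs because d1 -1->8; d2 -1->8; new result 8.
  d5: re-runs because d1 -1->8; d4 -1->8; new result 8.

d5 now evaluates to 8.
Run set: d1, d2, d4, d5 (4 run).
Changed values: s3, d1, d2, d4, d5.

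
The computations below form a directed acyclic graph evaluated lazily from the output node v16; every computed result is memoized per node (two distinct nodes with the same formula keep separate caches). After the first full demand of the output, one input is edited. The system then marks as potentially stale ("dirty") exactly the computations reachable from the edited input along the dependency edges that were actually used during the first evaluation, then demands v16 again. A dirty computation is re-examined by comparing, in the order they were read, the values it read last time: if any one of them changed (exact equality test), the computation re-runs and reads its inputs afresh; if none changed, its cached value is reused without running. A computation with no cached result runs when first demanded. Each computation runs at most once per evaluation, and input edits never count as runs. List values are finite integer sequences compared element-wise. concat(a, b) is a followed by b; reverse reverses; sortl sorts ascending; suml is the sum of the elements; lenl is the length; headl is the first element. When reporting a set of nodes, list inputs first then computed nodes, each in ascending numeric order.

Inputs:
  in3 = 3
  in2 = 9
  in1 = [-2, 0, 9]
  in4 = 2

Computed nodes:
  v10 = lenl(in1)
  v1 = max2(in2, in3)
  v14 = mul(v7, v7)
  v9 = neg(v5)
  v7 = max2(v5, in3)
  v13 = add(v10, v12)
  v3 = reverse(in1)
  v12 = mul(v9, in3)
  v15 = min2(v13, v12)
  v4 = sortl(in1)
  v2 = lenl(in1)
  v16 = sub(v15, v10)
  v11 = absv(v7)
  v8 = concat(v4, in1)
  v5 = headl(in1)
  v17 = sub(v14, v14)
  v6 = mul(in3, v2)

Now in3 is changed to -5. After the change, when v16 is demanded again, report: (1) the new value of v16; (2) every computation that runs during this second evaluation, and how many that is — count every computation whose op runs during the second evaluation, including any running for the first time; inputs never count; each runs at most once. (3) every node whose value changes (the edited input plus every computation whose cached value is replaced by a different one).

Demanding v16 again yields -13.
4 computations run: v12, v13, v15, v16.
The nodes whose values change: in3, v12, v13, v15, v16.

First demand of the output computes:
  v5 = headl([-2, 0, 9]) = -2
  v9 = neg(-2) = 2
  v10 = lenl([-2, 0, 9]) = 3
  v12 = mul(2, 3) = 6
  v13 = add(3, 6) = 9
  v15 = min2(9, 6) = 6
  v16 = sub(6, 3) = 3

After the edit, cleaning proceeds:
  v12: a read changed (in3 3->-5) — executes, giving -10.
  v13: a read changed (v12 6->-10) — executes, giving -7.
  v15: a read changed (v13 9->-7; v12 6->-10) — executes, giving -10.
  v16: a read changed (v15 6->-10) — executes, giving -13.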